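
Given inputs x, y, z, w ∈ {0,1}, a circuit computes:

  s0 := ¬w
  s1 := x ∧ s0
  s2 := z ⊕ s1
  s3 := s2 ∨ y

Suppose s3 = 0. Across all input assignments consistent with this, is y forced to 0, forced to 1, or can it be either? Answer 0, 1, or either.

s3 = s2 ∨ y must be 0, so both s2 = 0 and y = 0.
Every assignment with s3 = 0 has y = 0; there are 4 such assignment(s).
  x=0, y=0, z=0, w=0
  x=0, y=0, z=0, w=1
  x=1, y=0, z=0, w=1
  x=1, y=0, z=1, w=0

0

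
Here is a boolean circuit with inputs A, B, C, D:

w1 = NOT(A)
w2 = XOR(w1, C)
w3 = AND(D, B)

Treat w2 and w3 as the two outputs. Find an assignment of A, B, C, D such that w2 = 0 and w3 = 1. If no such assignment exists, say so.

Check with A=1, B=1, C=0, D=1:
w1 = NOT(A) = NOT 1 = 0
w2 = XOR(w1, C) = XOR(0, 0) = 0
w3 = AND(D, B) = AND(1, 1) = 1
So w2 = 0 and w3 = 1.

A=1, B=1, C=0, D=1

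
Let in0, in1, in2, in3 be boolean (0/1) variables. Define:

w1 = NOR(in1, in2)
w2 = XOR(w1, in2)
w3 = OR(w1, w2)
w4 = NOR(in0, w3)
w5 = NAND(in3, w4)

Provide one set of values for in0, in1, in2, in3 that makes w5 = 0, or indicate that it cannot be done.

in0=0, in1=1, in2=0, in3=1

w5 = NAND(in3, w4) must be 0, so both in3 = 1 and w4 = 1.
w4 = NOR(in0, w3) must be 1, so both in0 = 0 and w3 = 0.
w3 = OR(w1, w2) must be 0, so both w1 = 0 and w2 = 0.
Check with in0=0, in1=1, in2=0, in3=1:
w1 = NOR(in1, in2) = NOR(1, 0) = 0
w2 = XOR(w1, in2) = XOR(0, 0) = 0
w3 = OR(w1, w2) = OR(0, 0) = 0
w4 = NOR(in0, w3) = NOR(0, 0) = 1
w5 = NAND(in3, w4) = NAND(1, 1) = 0
So w5 = 0 as required.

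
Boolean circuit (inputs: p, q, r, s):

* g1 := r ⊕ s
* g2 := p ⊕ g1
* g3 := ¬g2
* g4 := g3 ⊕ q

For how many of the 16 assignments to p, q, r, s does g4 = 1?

8

g4 = g3 ⊕ q must be 1, so g3 and q differ.
Enumerating the 16 input combinations, 8 give g4 = 1 and 8 give g4 = 0.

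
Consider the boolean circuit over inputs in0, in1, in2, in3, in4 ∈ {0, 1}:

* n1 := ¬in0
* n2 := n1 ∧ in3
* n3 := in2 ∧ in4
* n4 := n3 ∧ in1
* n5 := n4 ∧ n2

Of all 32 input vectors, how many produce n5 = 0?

31

n5 = n4 ∧ n2 must be 0, so at least one of n4, n2 is 0.
Enumerating the 32 input combinations, 31 give n5 = 0 and 1 give n5 = 1.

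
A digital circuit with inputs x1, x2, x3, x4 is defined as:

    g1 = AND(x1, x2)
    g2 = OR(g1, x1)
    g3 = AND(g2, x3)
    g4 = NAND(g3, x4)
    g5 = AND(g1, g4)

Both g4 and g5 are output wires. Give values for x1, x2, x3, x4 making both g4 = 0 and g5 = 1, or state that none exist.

no solution exists

Across all 16 input combinations, none give both g4 = 0 and g5 = 1.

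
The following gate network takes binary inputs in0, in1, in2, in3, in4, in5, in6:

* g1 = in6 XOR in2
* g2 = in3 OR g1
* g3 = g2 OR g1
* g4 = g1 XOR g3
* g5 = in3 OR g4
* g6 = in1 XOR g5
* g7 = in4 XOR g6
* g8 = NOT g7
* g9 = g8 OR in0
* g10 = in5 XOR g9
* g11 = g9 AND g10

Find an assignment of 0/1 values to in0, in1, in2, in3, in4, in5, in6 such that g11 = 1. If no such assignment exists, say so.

in0=1 in1=1 in2=0 in3=0 in4=1 in5=0 in6=1

g11 = g9 AND g10 must be 1, so both g9 = 1 and g10 = 1.
g9 = g8 OR in0 must be 1, so at least one of g8, in0 is 1.
g10 = in5 XOR g9 must be 1, so in5 and g9 differ.
Check with in0=1 in1=1 in2=0 in3=0 in4=1 in5=0 in6=1:
g1 = in6 XOR in2 = 1 XOR 0 = 1
g2 = in3 OR g1 = 0 OR 1 = 1
g3 = g2 OR g1 = 1 OR 1 = 1
g4 = g1 XOR g3 = 1 XOR 1 = 0
g5 = in3 OR g4 = 0 OR 0 = 0
g6 = in1 XOR g5 = 1 XOR 0 = 1
g7 = in4 XOR g6 = 1 XOR 1 = 0
g8 = NOT g7 = NOT 0 = 1
g9 = g8 OR in0 = 1 OR 1 = 1
g10 = in5 XOR g9 = 0 XOR 1 = 1
g11 = g9 AND g10 = 1 AND 1 = 1
So g11 = 1 as required.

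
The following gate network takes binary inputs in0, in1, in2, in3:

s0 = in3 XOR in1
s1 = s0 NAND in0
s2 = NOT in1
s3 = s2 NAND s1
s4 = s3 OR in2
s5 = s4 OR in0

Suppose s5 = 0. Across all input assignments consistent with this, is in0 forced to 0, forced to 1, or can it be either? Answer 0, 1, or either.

0

s5 = s4 OR in0 must be 0, so both s4 = 0 and in0 = 0.
s4 = s3 OR in2 must be 0, so both s3 = 0 and in2 = 0.
Every assignment with s5 = 0 has in0 = 0; there are 2 such assignment(s).
  in0=0, in1=0, in2=0, in3=0
  in0=0, in1=0, in2=0, in3=1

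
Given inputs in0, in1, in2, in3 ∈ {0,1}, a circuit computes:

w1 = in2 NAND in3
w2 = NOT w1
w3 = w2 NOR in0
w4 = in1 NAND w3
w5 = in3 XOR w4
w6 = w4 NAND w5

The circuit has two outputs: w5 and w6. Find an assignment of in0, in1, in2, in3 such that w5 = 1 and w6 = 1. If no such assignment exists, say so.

in0=0, in1=1, in2=0, in3=1

Check with in0=0, in1=1, in2=0, in3=1:
w1 = in2 NAND in3 = 0 NAND 1 = 1
w2 = NOT w1 = NOT 1 = 0
w3 = w2 NOR in0 = 0 NOR 0 = 1
w4 = in1 NAND w3 = 1 NAND 1 = 0
w5 = in3 XOR w4 = 1 XOR 0 = 1
w6 = w4 NAND w5 = 0 NAND 1 = 1
So w5 = 1 and w6 = 1.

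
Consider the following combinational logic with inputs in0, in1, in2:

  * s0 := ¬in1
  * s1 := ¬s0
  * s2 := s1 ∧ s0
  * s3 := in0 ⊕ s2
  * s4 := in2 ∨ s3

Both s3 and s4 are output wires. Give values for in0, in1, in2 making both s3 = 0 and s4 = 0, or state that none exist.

in0=0, in1=0, in2=0

Check with in0=0, in1=0, in2=0:
s0 = ¬in1 = ¬0 = 1
s1 = ¬s0 = ¬1 = 0
s2 = s1 ∧ s0 = 0 ∧ 1 = 0
s3 = in0 ⊕ s2 = 0 ⊕ 0 = 0
s4 = in2 ∨ s3 = 0 ∨ 0 = 0
So s3 = 0 and s4 = 0.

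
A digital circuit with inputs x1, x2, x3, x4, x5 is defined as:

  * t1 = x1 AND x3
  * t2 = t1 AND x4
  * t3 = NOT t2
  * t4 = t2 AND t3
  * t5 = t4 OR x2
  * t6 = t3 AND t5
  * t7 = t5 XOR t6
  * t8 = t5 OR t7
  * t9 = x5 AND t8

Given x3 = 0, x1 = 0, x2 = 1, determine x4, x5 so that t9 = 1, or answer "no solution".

x4=1 x5=1

t9 = x5 AND t8 must be 1, so both x5 = 1 and t8 = 1.
Check with x3 = 0, x1 = 0, x2 = 1 and x4=1, x5=1:
t1 = x1 AND x3 = 0 AND 0 = 0
t2 = t1 AND x4 = 0 AND 1 = 0
t3 = NOT t2 = NOT 0 = 1
t4 = t2 AND t3 = 0 AND 1 = 0
t5 = t4 OR x2 = 0 OR 1 = 1
t6 = t3 AND t5 = 1 AND 1 = 1
t7 = t5 XOR t6 = 1 XOR 1 = 0
t8 = t5 OR t7 = 1 OR 0 = 1
t9 = x5 AND t8 = 1 AND 1 = 1
So t9 = 1.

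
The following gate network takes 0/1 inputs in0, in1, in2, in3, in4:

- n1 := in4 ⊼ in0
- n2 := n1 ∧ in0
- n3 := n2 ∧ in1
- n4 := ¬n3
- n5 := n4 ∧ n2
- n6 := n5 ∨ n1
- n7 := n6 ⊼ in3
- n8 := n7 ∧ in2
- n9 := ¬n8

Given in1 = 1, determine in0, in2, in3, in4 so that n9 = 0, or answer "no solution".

in0=1, in2=1, in3=1, in4=1

n9 = ¬n8 must be 0, so n8 = 1.
n8 = n7 ∧ in2 must be 1, so both n7 = 1 and in2 = 1.
Check with in1 = 1 and in0=1, in2=1, in3=1, in4=1:
n1 = in4 ⊼ in0 = 1 ⊼ 1 = 0
n2 = n1 ∧ in0 = 0 ∧ 1 = 0
n3 = n2 ∧ in1 = 0 ∧ 1 = 0
n4 = ¬n3 = ¬0 = 1
n5 = n4 ∧ n2 = 1 ∧ 0 = 0
n6 = n5 ∨ n1 = 0 ∨ 0 = 0
n7 = n6 ⊼ in3 = 0 ⊼ 1 = 1
n8 = n7 ∧ in2 = 1 ∧ 1 = 1
n9 = ¬n8 = ¬1 = 0
So n9 = 0.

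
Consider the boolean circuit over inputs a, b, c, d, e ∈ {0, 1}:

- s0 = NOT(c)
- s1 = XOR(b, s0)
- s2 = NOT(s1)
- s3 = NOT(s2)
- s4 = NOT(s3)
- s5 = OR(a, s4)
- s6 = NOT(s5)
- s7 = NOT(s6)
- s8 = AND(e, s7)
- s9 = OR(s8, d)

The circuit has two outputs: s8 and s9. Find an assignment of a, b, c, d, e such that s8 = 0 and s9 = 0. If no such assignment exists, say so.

a=0, b=0, c=0, d=0, e=0

Check with a=0, b=0, c=0, d=0, e=0:
s0 = NOT(c) = NOT 0 = 1
s1 = XOR(b, s0) = XOR(0, 1) = 1
s2 = NOT(s1) = NOT 1 = 0
s3 = NOT(s2) = NOT 0 = 1
s4 = NOT(s3) = NOT 1 = 0
s5 = OR(a, s4) = OR(0, 0) = 0
s6 = NOT(s5) = NOT 0 = 1
s7 = NOT(s6) = NOT 1 = 0
s8 = AND(e, s7) = AND(0, 0) = 0
s9 = OR(s8, d) = OR(0, 0) = 0
So s8 = 0 and s9 = 0.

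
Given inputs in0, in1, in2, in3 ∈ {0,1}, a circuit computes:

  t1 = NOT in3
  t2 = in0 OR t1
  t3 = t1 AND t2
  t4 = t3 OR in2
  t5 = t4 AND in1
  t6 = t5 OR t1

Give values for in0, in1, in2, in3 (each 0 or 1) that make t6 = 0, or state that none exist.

in0=0, in1=0, in2=0, in3=1

t6 = t5 OR t1 must be 0, so both t5 = 0 and t1 = 0.
t5 = t4 AND in1 must be 0, so at least one of t4, in1 is 0.
Check with in0=0, in1=0, in2=0, in3=1:
t1 = NOT in3 = NOT 1 = 0
t2 = in0 OR t1 = 0 OR 0 = 0
t3 = t1 AND t2 = 0 AND 0 = 0
t4 = t3 OR in2 = 0 OR 0 = 0
t5 = t4 AND in1 = 0 AND 0 = 0
t6 = t5 OR t1 = 0 OR 0 = 0
So t6 = 0 as required.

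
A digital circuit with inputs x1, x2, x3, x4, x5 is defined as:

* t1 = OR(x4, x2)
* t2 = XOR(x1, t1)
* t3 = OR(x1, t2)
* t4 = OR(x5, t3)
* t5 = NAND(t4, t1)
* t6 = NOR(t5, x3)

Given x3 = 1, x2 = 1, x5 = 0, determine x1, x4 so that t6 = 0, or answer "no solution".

Check with x3 = 1, x2 = 1, x5 = 0 and x1=1, x4=1:
t1 = OR(x4, x2) = OR(1, 1) = 1
t2 = XOR(x1, t1) = XOR(1, 1) = 0
t3 = OR(x1, t2) = OR(1, 0) = 1
t4 = OR(x5, t3) = OR(0, 1) = 1
t5 = NAND(t4, t1) = NAND(1, 1) = 0
t6 = NOR(t5, x3) = NOR(0, 1) = 0
So t6 = 0.

x1=1, x4=1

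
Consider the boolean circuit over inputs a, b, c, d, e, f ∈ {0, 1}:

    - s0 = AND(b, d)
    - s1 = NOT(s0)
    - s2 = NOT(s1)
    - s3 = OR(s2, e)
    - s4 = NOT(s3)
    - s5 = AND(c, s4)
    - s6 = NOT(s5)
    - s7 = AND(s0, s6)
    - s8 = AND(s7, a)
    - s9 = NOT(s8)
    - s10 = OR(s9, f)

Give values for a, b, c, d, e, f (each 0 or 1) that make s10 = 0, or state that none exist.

s10 = OR(s9, f) must be 0, so both s9 = 0 and f = 0.
Check with a=1, b=1, c=0, d=1, e=0, f=0:
s0 = AND(b, d) = AND(1, 1) = 1
s1 = NOT(s0) = NOT 1 = 0
s2 = NOT(s1) = NOT 0 = 1
s3 = OR(s2, e) = OR(1, 0) = 1
s4 = NOT(s3) = NOT 1 = 0
s5 = AND(c, s4) = AND(0, 0) = 0
s6 = NOT(s5) = NOT 0 = 1
s7 = AND(s0, s6) = AND(1, 1) = 1
s8 = AND(s7, a) = AND(1, 1) = 1
s9 = NOT(s8) = NOT 1 = 0
s10 = OR(s9, f) = OR(0, 0) = 0
So s10 = 0 as required.

a=1, b=1, c=0, d=1, e=0, f=0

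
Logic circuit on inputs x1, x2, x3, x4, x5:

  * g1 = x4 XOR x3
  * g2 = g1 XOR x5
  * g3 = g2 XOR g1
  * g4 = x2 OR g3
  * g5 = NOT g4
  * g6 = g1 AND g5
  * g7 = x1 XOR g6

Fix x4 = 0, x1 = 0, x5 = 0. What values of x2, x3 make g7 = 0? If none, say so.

Check with x4 = 0, x1 = 0, x5 = 0 and x2=0, x3=0:
g1 = x4 XOR x3 = 0 XOR 0 = 0
g2 = g1 XOR x5 = 0 XOR 0 = 0
g3 = g2 XOR g1 = 0 XOR 0 = 0
g4 = x2 OR g3 = 0 OR 0 = 0
g5 = NOT g4 = NOT 0 = 1
g6 = g1 AND g5 = 0 AND 1 = 0
g7 = x1 XOR g6 = 0 XOR 0 = 0
So g7 = 0.

x2=0, x3=0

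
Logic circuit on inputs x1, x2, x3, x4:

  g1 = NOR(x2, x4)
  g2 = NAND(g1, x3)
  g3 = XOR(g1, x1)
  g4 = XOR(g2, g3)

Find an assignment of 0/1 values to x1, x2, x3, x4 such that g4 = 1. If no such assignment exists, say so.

g4 = XOR(g2, g3) must be 1, so g2 and g3 differ.
Check with x1=0 x2=1 x3=0 x4=0:
g1 = NOR(x2, x4) = NOR(1, 0) = 0
g2 = NAND(g1, x3) = NAND(0, 0) = 1
g3 = XOR(g1, x1) = XOR(0, 0) = 0
g4 = XOR(g2, g3) = XOR(1, 0) = 1
So g4 = 1 as required.

x1=0 x2=1 x3=0 x4=0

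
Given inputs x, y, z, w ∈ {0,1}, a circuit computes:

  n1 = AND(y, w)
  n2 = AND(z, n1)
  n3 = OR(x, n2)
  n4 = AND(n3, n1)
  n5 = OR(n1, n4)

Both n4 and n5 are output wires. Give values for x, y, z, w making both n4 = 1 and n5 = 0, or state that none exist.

no solution exists

Across all 16 input combinations, none give both n4 = 1 and n5 = 0.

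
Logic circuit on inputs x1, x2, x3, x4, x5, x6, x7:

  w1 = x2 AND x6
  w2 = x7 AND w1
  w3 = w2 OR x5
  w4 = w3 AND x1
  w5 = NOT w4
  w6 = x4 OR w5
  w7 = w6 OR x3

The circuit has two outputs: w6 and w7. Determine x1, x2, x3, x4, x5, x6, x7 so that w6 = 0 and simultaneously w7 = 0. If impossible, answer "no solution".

x1=1, x2=1, x3=0, x4=0, x5=1, x6=0, x7=1

Check with x1=1, x2=1, x3=0, x4=0, x5=1, x6=0, x7=1:
w1 = x2 AND x6 = 1 AND 0 = 0
w2 = x7 AND w1 = 1 AND 0 = 0
w3 = w2 OR x5 = 0 OR 1 = 1
w4 = w3 AND x1 = 1 AND 1 = 1
w5 = NOT w4 = NOT 1 = 0
w6 = x4 OR w5 = 0 OR 0 = 0
w7 = w6 OR x3 = 0 OR 0 = 0
So w6 = 0 and w7 = 0.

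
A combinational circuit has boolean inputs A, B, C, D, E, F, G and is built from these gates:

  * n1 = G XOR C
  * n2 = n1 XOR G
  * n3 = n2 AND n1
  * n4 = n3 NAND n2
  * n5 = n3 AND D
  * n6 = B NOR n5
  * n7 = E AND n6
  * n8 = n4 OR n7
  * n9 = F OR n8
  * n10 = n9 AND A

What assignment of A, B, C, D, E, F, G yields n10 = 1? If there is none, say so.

n10 = n9 AND A must be 1, so both n9 = 1 and A = 1.
Check with A=1 B=1 C=1 D=0 E=0 F=0 G=1:
n1 = G XOR C = 1 XOR 1 = 0
n2 = n1 XOR G = 0 XOR 1 = 1
n3 = n2 AND n1 = 1 AND 0 = 0
n4 = n3 NAND n2 = 0 NAND 1 = 1
n5 = n3 AND D = 0 AND 0 = 0
n6 = B NOR n5 = 1 NOR 0 = 0
n7 = E AND n6 = 0 AND 0 = 0
n8 = n4 OR n7 = 1 OR 0 = 1
n9 = F OR n8 = 0 OR 1 = 1
n10 = n9 AND A = 1 AND 1 = 1
So n10 = 1 as required.

A=1 B=1 C=1 D=0 E=0 F=0 G=1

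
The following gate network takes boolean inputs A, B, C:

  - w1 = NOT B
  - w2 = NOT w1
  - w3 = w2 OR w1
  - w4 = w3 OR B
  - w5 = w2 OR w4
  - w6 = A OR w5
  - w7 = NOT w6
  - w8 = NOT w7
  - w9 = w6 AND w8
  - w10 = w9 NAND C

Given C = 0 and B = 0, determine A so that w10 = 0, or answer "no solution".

With C = 0 and B = 0 fixed, none of the 2 settings of A give w10 = 0.
For example, with A=0:
w1 = NOT B = NOT 0 = 1
w2 = NOT w1 = NOT 1 = 0
w3 = w2 OR w1 = 0 OR 1 = 1
w4 = w3 OR B = 1 OR 0 = 1
w5 = w2 OR w4 = 0 OR 1 = 1
w6 = A OR w5 = 0 OR 1 = 1
w7 = NOT w6 = NOT 1 = 0
w8 = NOT w7 = NOT 0 = 1
w9 = w6 AND w8 = 1 AND 1 = 1
w10 = w9 NAND C = 1 NAND 0 = 1
giving w10 = 1 ≠ 0.

no solution exists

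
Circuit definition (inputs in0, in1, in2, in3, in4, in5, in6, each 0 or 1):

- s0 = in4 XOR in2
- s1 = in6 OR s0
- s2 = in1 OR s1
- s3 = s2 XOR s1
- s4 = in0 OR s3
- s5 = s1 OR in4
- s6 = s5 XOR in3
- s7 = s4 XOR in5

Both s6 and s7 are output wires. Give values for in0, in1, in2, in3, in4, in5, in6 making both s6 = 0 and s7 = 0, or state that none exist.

in0=1 in1=0 in2=1 in3=1 in4=1 in5=1 in6=1

Check with in0=1 in1=0 in2=1 in3=1 in4=1 in5=1 in6=1:
s0 = in4 XOR in2 = 1 XOR 1 = 0
s1 = in6 OR s0 = 1 OR 0 = 1
s2 = in1 OR s1 = 0 OR 1 = 1
s3 = s2 XOR s1 = 1 XOR 1 = 0
s4 = in0 OR s3 = 1 OR 0 = 1
s5 = s1 OR in4 = 1 OR 1 = 1
s6 = s5 XOR in3 = 1 XOR 1 = 0
s7 = s4 XOR in5 = 1 XOR 1 = 0
So s6 = 0 and s7 = 0.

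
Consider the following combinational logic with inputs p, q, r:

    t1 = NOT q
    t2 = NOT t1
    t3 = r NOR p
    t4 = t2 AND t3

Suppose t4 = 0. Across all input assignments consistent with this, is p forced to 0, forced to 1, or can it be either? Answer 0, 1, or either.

either

Both values of p occur among assignments with t4 = 0:
  p=0: p=0, q=0, r=0
  p=1: p=1, q=0, r=0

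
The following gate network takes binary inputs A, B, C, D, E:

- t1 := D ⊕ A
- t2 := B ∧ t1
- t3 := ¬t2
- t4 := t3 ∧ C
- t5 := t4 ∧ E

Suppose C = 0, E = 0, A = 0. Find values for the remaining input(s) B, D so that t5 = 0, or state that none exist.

Check with C = 0, E = 0, A = 0 and B=0, D=1:
t1 = D ⊕ A = 1 ⊕ 0 = 1
t2 = B ∧ t1 = 0 ∧ 1 = 0
t3 = ¬t2 = ¬0 = 1
t4 = t3 ∧ C = 1 ∧ 0 = 0
t5 = t4 ∧ E = 0 ∧ 0 = 0
So t5 = 0.

B=0, D=1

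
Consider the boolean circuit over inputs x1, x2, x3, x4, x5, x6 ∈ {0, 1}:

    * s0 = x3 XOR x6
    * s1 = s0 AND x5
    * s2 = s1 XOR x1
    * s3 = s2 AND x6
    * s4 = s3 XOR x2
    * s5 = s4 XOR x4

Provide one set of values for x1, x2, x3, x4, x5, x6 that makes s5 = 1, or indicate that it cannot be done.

s5 = s4 XOR x4 must be 1, so s4 and x4 differ.
Check with x1=1, x2=0, x3=0, x4=1, x5=0, x6=0:
s0 = x3 XOR x6 = 0 XOR 0 = 0
s1 = s0 AND x5 = 0 AND 0 = 0
s2 = s1 XOR x1 = 0 XOR 1 = 1
s3 = s2 AND x6 = 1 AND 0 = 0
s4 = s3 XOR x2 = 0 XOR 0 = 0
s5 = s4 XOR x4 = 0 XOR 1 = 1
So s5 = 1 as required.

x1=1, x2=0, x3=0, x4=1, x5=0, x6=0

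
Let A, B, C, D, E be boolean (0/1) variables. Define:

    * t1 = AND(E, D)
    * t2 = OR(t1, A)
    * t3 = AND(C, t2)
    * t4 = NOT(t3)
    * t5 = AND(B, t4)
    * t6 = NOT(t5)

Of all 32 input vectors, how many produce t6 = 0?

11

t6 = NOT(t5) must be 0, so t5 = 1.
t5 = AND(B, t4) must be 1, so both B = 1 and t4 = 1.
Enumerating the 32 input combinations, 11 give t6 = 0 and 21 give t6 = 1.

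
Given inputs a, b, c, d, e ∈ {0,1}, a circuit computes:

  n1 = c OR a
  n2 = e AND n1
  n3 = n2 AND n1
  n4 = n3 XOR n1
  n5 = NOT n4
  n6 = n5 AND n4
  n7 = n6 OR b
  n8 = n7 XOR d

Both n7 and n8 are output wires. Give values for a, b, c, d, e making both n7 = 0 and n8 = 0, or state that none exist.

Check with a=0, b=0, c=1, d=0, e=0:
n1 = c OR a = 1 OR 0 = 1
n2 = e AND n1 = 0 AND 1 = 0
n3 = n2 AND n1 = 0 AND 1 = 0
n4 = n3 XOR n1 = 0 XOR 1 = 1
n5 = NOT n4 = NOT 1 = 0
n6 = n5 AND n4 = 0 AND 1 = 0
n7 = n6 OR b = 0 OR 0 = 0
n8 = n7 XOR d = 0 XOR 0 = 0
So n7 = 0 and n8 = 0.

a=0, b=0, c=1, d=0, e=0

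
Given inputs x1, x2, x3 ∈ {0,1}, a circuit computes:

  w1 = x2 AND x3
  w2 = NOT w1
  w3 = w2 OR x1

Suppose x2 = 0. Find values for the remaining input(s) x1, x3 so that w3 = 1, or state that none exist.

x1=1 x3=1

Check with x2 = 0 and x1=1, x3=1:
w1 = x2 AND x3 = 0 AND 1 = 0
w2 = NOT w1 = NOT 0 = 1
w3 = w2 OR x1 = 1 OR 1 = 1
So w3 = 1.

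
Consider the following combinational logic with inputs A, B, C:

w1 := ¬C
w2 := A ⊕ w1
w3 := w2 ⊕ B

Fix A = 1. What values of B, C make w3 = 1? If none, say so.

B=1, C=0

w3 = w2 ⊕ B must be 1, so w2 and B differ.
Check with A = 1 and B=1, C=0:
w1 = ¬C = ¬0 = 1
w2 = A ⊕ w1 = 1 ⊕ 1 = 0
w3 = w2 ⊕ B = 0 ⊕ 1 = 1
So w3 = 1.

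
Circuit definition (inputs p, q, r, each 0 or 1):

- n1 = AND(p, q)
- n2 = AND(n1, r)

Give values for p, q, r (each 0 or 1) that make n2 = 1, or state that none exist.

p=1, q=1, r=1

Check with p=1, q=1, r=1:
n1 = AND(p, q) = AND(1, 1) = 1
n2 = AND(n1, r) = AND(1, 1) = 1
So n2 = 1 as required.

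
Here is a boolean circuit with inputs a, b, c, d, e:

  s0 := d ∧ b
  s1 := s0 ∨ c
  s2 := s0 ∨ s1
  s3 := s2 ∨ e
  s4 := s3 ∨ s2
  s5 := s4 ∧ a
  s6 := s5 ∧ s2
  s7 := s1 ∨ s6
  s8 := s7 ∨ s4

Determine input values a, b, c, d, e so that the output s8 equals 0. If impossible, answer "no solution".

a=0, b=0, c=0, d=1, e=0

s8 = s7 ∨ s4 must be 0, so both s7 = 0 and s4 = 0.
Check with a=0, b=0, c=0, d=1, e=0:
s0 = d ∧ b = 1 ∧ 0 = 0
s1 = s0 ∨ c = 0 ∨ 0 = 0
s2 = s0 ∨ s1 = 0 ∨ 0 = 0
s3 = s2 ∨ e = 0 ∨ 0 = 0
s4 = s3 ∨ s2 = 0 ∨ 0 = 0
s5 = s4 ∧ a = 0 ∧ 0 = 0
s6 = s5 ∧ s2 = 0 ∧ 0 = 0
s7 = s1 ∨ s6 = 0 ∨ 0 = 0
s8 = s7 ∨ s4 = 0 ∨ 0 = 0
So s8 = 0 as required.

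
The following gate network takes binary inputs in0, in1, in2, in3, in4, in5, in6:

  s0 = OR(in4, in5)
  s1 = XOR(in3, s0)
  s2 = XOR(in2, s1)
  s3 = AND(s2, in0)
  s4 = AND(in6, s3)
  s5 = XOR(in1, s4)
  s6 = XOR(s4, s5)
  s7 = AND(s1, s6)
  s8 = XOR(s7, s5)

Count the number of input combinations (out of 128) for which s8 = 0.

88

s8 = XOR(s7, s5) must be 0, so s7 and s5 are equal.
Enumerating the 128 input combinations, 88 give s8 = 0 and 40 give s8 = 1.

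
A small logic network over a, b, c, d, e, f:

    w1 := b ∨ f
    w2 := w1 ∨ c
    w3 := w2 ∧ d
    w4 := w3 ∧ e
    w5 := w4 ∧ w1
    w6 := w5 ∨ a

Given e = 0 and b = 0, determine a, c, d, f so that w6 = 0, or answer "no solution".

a=0, c=1, d=1, f=0

w6 = w5 ∨ a must be 0, so both w5 = 0 and a = 0.
Check with e = 0 and b = 0 and a=0, c=1, d=1, f=0:
w1 = b ∨ f = 0 ∨ 0 = 0
w2 = w1 ∨ c = 0 ∨ 1 = 1
w3 = w2 ∧ d = 1 ∧ 1 = 1
w4 = w3 ∧ e = 1 ∧ 0 = 0
w5 = w4 ∧ w1 = 0 ∧ 0 = 0
w6 = w5 ∨ a = 0 ∨ 0 = 0
So w6 = 0.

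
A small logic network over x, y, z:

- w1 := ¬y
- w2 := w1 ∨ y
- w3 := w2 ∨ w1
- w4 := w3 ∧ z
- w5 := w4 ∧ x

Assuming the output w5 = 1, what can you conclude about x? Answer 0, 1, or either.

1

w5 = w4 ∧ x must be 1, so both w4 = 1 and x = 1.
Every assignment with w5 = 1 has x = 1; there are 2 such assignment(s).
  x=1, y=0, z=1
  x=1, y=1, z=1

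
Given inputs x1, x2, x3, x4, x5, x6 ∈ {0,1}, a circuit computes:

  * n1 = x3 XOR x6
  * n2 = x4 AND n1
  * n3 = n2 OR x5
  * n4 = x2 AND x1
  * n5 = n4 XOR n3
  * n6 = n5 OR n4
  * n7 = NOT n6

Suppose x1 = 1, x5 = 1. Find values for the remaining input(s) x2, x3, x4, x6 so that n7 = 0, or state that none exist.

x2=1, x3=1, x4=0, x6=1

n7 = NOT n6 must be 0, so n6 = 1.
n6 = n5 OR n4 must be 1, so at least one of n5, n4 is 1.
Check with x1 = 1, x5 = 1 and x2=1, x3=1, x4=0, x6=1:
n1 = x3 XOR x6 = 1 XOR 1 = 0
n2 = x4 AND n1 = 0 AND 0 = 0
n3 = n2 OR x5 = 0 OR 1 = 1
n4 = x2 AND x1 = 1 AND 1 = 1
n5 = n4 XOR n3 = 1 XOR 1 = 0
n6 = n5 OR n4 = 0 OR 1 = 1
n7 = NOT n6 = NOT 1 = 0
So n7 = 0.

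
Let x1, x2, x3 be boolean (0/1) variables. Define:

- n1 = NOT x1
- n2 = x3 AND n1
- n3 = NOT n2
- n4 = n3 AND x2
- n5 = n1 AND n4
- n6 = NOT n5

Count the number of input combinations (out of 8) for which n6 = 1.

n6 = NOT n5 must be 1, so n5 = 0.
n5 = n1 AND n4 must be 0, so at least one of n1, n4 is 0.
Enumerating the 8 input combinations, 7 give n6 = 1 and 1 give n6 = 0.

7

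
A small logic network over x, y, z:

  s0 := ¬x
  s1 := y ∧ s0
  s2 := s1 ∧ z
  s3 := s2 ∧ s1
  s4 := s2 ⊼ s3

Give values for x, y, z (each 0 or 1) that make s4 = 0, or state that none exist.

x=0 y=1 z=1

Check with x=0 y=1 z=1:
s0 = ¬x = ¬0 = 1
s1 = y ∧ s0 = 1 ∧ 1 = 1
s2 = s1 ∧ z = 1 ∧ 1 = 1
s3 = s2 ∧ s1 = 1 ∧ 1 = 1
s4 = s2 ⊼ s3 = 1 ⊼ 1 = 0
So s4 = 0 as required.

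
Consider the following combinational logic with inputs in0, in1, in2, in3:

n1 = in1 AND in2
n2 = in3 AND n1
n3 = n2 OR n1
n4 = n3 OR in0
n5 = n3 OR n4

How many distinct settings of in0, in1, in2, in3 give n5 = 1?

10

n5 = n3 OR n4 must be 1, so at least one of n3, n4 is 1.
Enumerating the 16 input combinations, 10 give n5 = 1 and 6 give n5 = 0.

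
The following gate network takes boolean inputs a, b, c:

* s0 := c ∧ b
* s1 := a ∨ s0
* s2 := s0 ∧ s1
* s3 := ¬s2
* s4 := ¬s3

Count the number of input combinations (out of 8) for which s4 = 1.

s4 = ¬s3 must be 1, so s3 = 0.
s3 = ¬s2 must be 0, so s2 = 1.
Enumerating the 8 input combinations, 2 give s4 = 1 and 6 give s4 = 0.

2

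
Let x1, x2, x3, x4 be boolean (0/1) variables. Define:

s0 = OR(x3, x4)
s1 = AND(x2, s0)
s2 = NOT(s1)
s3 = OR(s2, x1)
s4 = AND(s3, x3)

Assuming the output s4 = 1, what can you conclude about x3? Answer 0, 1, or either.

s4 = AND(s3, x3) must be 1, so both s3 = 1 and x3 = 1.
s3 = OR(s2, x1) must be 1, so at least one of s2, x1 is 1.
Every assignment with s4 = 1 has x3 = 1; there are 6 such assignment(s).

1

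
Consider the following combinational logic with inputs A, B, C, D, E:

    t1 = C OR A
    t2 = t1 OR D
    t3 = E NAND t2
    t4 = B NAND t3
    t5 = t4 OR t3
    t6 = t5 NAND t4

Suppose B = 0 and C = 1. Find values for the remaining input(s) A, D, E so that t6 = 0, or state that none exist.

A=0, D=0, E=0

t6 = t5 NAND t4 must be 0, so both t5 = 1 and t4 = 1.
Check with B = 0 and C = 1 and A=0, D=0, E=0:
t1 = C OR A = 1 OR 0 = 1
t2 = t1 OR D = 1 OR 0 = 1
t3 = E NAND t2 = 0 NAND 1 = 1
t4 = B NAND t3 = 0 NAND 1 = 1
t5 = t4 OR t3 = 1 OR 1 = 1
t6 = t5 NAND t4 = 1 NAND 1 = 0
So t6 = 0.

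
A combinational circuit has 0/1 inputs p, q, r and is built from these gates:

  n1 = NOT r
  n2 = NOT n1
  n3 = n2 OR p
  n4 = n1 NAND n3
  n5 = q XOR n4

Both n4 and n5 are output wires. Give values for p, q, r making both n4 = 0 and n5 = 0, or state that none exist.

p=1, q=0, r=0

Check with p=1, q=0, r=0:
n1 = NOT r = NOT 0 = 1
n2 = NOT n1 = NOT 1 = 0
n3 = n2 OR p = 0 OR 1 = 1
n4 = n1 NAND n3 = 1 NAND 1 = 0
n5 = q XOR n4 = 0 XOR 0 = 0
So n4 = 0 and n5 = 0.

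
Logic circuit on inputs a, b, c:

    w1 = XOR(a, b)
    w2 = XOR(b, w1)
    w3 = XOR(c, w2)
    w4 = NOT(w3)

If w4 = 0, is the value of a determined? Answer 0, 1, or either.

either

Both values of a occur among assignments with w4 = 0:
  a=0: a=0, b=0, c=1
  a=1: a=1, b=0, c=0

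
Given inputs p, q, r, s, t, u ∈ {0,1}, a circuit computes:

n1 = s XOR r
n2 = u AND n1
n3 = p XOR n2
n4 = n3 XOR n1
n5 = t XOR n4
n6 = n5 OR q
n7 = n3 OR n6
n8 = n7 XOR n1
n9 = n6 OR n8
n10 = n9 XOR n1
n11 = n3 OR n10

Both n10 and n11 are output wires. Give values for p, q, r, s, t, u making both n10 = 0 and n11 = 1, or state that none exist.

Check with p=1 q=1 r=0 s=1 t=0 u=0:
n1 = s XOR r = 1 XOR 0 = 1
n2 = u AND n1 = 0 AND 1 = 0
n3 = p XOR n2 = 1 XOR 0 = 1
n4 = n3 XOR n1 = 1 XOR 1 = 0
n5 = t XOR n4 = 0 XOR 0 = 0
n6 = n5 OR q = 0 OR 1 = 1
n7 = n3 OR n6 = 1 OR 1 = 1
n8 = n7 XOR n1 = 1 XOR 1 = 0
n9 = n6 OR n8 = 1 OR 0 = 1
n10 = n9 XOR n1 = 1 XOR 1 = 0
n11 = n3 OR n10 = 1 OR 0 = 1
So n10 = 0 and n11 = 1.

p=1 q=1 r=0 s=1 t=0 u=0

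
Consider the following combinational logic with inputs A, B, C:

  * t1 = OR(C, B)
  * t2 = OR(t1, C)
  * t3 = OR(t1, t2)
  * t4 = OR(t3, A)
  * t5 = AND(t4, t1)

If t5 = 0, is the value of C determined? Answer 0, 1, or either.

0

t5 = AND(t4, t1) must be 0, so at least one of t4, t1 is 0.
Every assignment with t5 = 0 has C = 0; there are 2 such assignment(s).
  A=0, B=0, C=0
  A=1, B=0, C=0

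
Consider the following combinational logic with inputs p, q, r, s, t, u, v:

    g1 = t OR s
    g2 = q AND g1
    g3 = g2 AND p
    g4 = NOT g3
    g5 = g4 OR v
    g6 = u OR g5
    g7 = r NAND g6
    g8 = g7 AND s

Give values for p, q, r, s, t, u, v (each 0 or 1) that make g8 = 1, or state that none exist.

g8 = g7 AND s must be 1, so both g7 = 1 and s = 1.
g7 = r NAND g6 must be 1, so at least one of r, g6 is 0.
Check with p=1, q=1, r=0, s=1, t=1, u=0, v=0:
g1 = t OR s = 1 OR 1 = 1
g2 = q AND g1 = 1 AND 1 = 1
g3 = g2 AND p = 1 AND 1 = 1
g4 = NOT g3 = NOT 1 = 0
g5 = g4 OR v = 0 OR 0 = 0
g6 = u OR g5 = 0 OR 0 = 0
g7 = r NAND g6 = 0 NAND 0 = 1
g8 = g7 AND s = 1 AND 1 = 1
So g8 = 1 as required.

p=1, q=1, r=0, s=1, t=1, u=0, v=0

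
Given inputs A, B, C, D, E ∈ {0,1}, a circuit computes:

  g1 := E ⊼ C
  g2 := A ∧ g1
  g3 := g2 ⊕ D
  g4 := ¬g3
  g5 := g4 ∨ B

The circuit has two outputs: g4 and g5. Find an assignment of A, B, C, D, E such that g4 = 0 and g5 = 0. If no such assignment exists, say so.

A=0, B=0, C=1, D=1, E=1

Check with A=0, B=0, C=1, D=1, E=1:
g1 = E ⊼ C = 1 ⊼ 1 = 0
g2 = A ∧ g1 = 0 ∧ 0 = 0
g3 = g2 ⊕ D = 0 ⊕ 1 = 1
g4 = ¬g3 = ¬1 = 0
g5 = g4 ∨ B = 0 ∨ 0 = 0
So g4 = 0 and g5 = 0.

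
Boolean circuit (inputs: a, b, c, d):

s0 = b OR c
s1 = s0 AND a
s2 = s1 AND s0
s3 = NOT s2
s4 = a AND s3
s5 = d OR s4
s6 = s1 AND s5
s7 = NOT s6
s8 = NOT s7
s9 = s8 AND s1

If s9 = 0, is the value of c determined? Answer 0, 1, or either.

either

Both values of c occur among assignments with s9 = 0:
  c=0: a=0, b=0, c=0, d=0
  c=1: a=0, b=0, c=1, d=0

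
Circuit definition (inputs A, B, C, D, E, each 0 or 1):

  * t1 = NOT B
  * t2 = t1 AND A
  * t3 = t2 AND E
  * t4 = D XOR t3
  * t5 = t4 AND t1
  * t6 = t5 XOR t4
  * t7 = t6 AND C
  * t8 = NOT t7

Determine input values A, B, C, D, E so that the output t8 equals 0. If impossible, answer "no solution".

A=0, B=1, C=1, D=1, E=0

Check with A=0, B=1, C=1, D=1, E=0:
t1 = NOT B = NOT 1 = 0
t2 = t1 AND A = 0 AND 0 = 0
t3 = t2 AND E = 0 AND 0 = 0
t4 = D XOR t3 = 1 XOR 0 = 1
t5 = t4 AND t1 = 1 AND 0 = 0
t6 = t5 XOR t4 = 0 XOR 1 = 1
t7 = t6 AND C = 1 AND 1 = 1
t8 = NOT t7 = NOT 1 = 0
So t8 = 0 as required.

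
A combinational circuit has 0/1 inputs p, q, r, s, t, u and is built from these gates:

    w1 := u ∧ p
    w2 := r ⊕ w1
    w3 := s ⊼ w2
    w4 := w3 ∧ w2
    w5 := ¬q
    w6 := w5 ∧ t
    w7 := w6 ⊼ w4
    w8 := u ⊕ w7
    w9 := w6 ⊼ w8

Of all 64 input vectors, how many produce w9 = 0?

w9 = w6 ⊼ w8 must be 0, so both w6 = 1 and w8 = 1.
w6 = w5 ∧ t must be 1, so both w5 = 1 and t = 1.
w8 = u ⊕ w7 must be 1, so u and w7 differ.
Enumerating the 64 input combinations, 8 give w9 = 0 and 56 give w9 = 1.

8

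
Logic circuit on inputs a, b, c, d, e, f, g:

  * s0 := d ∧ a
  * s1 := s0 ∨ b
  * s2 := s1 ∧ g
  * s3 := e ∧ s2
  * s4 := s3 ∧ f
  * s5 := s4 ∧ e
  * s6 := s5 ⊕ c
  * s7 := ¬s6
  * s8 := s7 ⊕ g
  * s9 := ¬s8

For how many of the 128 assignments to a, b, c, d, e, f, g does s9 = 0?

64

s9 = ¬s8 must be 0, so s8 = 1.
Enumerating the 128 input combinations, 64 give s9 = 0 and 64 give s9 = 1.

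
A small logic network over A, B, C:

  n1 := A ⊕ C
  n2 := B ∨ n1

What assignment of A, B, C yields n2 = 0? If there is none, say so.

Check with A=1, B=0, C=1:
n1 = A ⊕ C = 1 ⊕ 1 = 0
n2 = B ∨ n1 = 0 ∨ 0 = 0
So n2 = 0 as required.

A=1, B=0, C=1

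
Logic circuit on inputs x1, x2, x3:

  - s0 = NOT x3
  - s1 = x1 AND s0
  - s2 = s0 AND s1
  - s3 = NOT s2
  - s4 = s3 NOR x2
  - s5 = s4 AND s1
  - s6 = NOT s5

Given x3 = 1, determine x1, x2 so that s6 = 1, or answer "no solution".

s6 = NOT s5 must be 1, so s5 = 0.
Check with x3 = 1 and x1=0, x2=0:
s0 = NOT x3 = NOT 1 = 0
s1 = x1 AND s0 = 0 AND 0 = 0
s2 = s0 AND s1 = 0 AND 0 = 0
s3 = NOT s2 = NOT 0 = 1
s4 = s3 NOR x2 = 1 NOR 0 = 0
s5 = s4 AND s1 = 0 AND 0 = 0
s6 = NOT s5 = NOT 0 = 1
So s6 = 1.

x1=0, x2=0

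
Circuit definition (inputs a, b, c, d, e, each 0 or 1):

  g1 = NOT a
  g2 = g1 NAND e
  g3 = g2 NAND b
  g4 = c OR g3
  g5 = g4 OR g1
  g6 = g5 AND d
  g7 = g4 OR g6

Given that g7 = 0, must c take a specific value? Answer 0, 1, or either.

0

g7 = g4 OR g6 must be 0, so both g4 = 0 and g6 = 0.
g4 = c OR g3 must be 0, so both c = 0 and g3 = 0.
g6 = g5 AND d must be 0, so at least one of g5, d is 0.
Every assignment with g7 = 0 has c = 0; there are 5 such assignment(s).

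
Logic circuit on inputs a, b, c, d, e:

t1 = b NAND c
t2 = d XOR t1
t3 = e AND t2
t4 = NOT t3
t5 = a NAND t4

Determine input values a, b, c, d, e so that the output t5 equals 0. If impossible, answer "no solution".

a=1, b=0, c=0, d=1, e=0

t5 = a NAND t4 must be 0, so both a = 1 and t4 = 1.
t4 = NOT t3 must be 1, so t3 = 0.
Check with a=1, b=0, c=0, d=1, e=0:
t1 = b NAND c = 0 NAND 0 = 1
t2 = d XOR t1 = 1 XOR 1 = 0
t3 = e AND t2 = 0 AND 0 = 0
t4 = NOT t3 = NOT 0 = 1
t5 = a NAND t4 = 1 NAND 1 = 0
So t5 = 0 as required.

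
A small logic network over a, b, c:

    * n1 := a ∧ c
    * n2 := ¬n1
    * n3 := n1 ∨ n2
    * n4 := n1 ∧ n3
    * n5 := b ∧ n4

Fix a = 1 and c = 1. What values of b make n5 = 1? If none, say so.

n5 = b ∧ n4 must be 1, so both b = 1 and n4 = 1.
n4 = n1 ∧ n3 must be 1, so both n1 = 1 and n3 = 1.
Check with a = 1 and c = 1 and b=1:
n1 = a ∧ c = 1 ∧ 1 = 1
n2 = ¬n1 = ¬1 = 0
n3 = n1 ∨ n2 = 1 ∨ 0 = 1
n4 = n1 ∧ n3 = 1 ∧ 1 = 1
n5 = b ∧ n4 = 1 ∧ 1 = 1
So n5 = 1.

b=1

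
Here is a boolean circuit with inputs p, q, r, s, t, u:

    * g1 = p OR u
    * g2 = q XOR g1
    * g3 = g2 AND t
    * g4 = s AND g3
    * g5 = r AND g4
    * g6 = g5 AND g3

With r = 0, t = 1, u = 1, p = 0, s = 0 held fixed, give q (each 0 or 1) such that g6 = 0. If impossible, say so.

g6 = g5 AND g3 must be 0, so at least one of g5, g3 is 0.
Check with r = 0, t = 1, u = 1, p = 0, s = 0 and q=1:
g1 = p OR u = 0 OR 1 = 1
g2 = q XOR g1 = 1 XOR 1 = 0
g3 = g2 AND t = 0 AND 1 = 0
g4 = s AND g3 = 0 AND 0 = 0
g5 = r AND g4 = 0 AND 0 = 0
g6 = g5 AND g3 = 0 AND 0 = 0
So g6 = 0.

q=1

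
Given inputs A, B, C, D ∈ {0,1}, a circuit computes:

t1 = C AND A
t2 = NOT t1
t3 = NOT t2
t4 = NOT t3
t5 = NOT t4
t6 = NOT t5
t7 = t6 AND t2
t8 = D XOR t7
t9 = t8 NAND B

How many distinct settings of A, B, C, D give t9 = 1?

t9 = t8 NAND B must be 1, so at least one of t8, B is 0.
Enumerating the 16 input combinations, 12 give t9 = 1 and 4 give t9 = 0.

12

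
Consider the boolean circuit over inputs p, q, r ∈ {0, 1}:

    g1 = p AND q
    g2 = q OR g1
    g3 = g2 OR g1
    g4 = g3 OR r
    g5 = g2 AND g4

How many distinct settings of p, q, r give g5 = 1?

g5 = g2 AND g4 must be 1, so both g2 = 1 and g4 = 1.
g2 = q OR g1 must be 1, so at least one of q, g1 is 1.
g4 = g3 OR r must be 1, so at least one of g3, r is 1.
Satisfying assignments:
  p=0, q=1, r=0
  p=0, q=1, r=1
  p=1, q=1, r=0
  p=1, q=1, r=1

4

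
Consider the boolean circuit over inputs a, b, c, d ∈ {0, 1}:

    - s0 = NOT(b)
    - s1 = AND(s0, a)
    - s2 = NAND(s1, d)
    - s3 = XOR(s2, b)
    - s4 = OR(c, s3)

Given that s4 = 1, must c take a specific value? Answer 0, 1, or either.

Both values of c occur among assignments with s4 = 1:
  c=0: a=0, b=0, c=0, d=0
  c=1: a=0, b=0, c=1, d=0

either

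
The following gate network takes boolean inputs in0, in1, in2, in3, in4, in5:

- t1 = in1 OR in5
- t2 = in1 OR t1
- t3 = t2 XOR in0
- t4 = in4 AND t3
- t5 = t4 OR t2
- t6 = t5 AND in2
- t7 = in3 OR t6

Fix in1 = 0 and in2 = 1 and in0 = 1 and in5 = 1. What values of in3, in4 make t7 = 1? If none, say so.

t7 = in3 OR t6 must be 1, so at least one of in3, t6 is 1.
Check with in1 = 0 and in2 = 1 and in0 = 1 and in5 = 1 and in3=1, in4=1:
t1 = in1 OR in5 = 0 OR 1 = 1
t2 = in1 OR t1 = 0 OR 1 = 1
t3 = t2 XOR in0 = 1 XOR 1 = 0
t4 = in4 AND t3 = 1 AND 0 = 0
t5 = t4 OR t2 = 0 OR 1 = 1
t6 = t5 AND in2 = 1 AND 1 = 1
t7 = in3 OR t6 = 1 OR 1 = 1
So t7 = 1.

in3=1, in4=1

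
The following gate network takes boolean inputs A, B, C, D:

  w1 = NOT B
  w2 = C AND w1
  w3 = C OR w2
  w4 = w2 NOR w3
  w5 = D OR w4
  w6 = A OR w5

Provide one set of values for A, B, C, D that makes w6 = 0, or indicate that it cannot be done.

A=0, B=1, C=1, D=0

w6 = A OR w5 must be 0, so both A = 0 and w5 = 0.
w5 = D OR w4 must be 0, so both D = 0 and w4 = 0.
w4 = w2 NOR w3 must be 0, so at least one of w2, w3 is 1.
Check with A=0, B=1, C=1, D=0:
w1 = NOT B = NOT 1 = 0
w2 = C AND w1 = 1 AND 0 = 0
w3 = C OR w2 = 1 OR 0 = 1
w4 = w2 NOR w3 = 0 NOR 1 = 0
w5 = D OR w4 = 0 OR 0 = 0
w6 = A OR w5 = 0 OR 0 = 0
So w6 = 0 as required.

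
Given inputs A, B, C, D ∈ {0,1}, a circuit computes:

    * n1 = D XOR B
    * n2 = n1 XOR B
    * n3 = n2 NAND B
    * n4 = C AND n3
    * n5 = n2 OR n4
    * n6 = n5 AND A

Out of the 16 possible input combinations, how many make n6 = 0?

n6 = n5 AND A must be 0, so at least one of n5, A is 0.
Enumerating the 16 input combinations, 10 give n6 = 0 and 6 give n6 = 1.

10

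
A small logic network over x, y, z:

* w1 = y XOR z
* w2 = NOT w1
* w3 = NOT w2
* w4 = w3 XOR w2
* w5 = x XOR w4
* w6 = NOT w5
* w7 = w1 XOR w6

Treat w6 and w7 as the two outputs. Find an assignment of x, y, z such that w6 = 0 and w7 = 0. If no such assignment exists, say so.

x=0 y=0 z=0

Check with x=0 y=0 z=0:
w1 = y XOR z = 0 XOR 0 = 0
w2 = NOT w1 = NOT 0 = 1
w3 = NOT w2 = NOT 1 = 0
w4 = w3 XOR w2 = 0 XOR 1 = 1
w5 = x XOR w4 = 0 XOR 1 = 1
w6 = NOT w5 = NOT 1 = 0
w7 = w1 XOR w6 = 0 XOR 0 = 0
So w6 = 0 and w7 = 0.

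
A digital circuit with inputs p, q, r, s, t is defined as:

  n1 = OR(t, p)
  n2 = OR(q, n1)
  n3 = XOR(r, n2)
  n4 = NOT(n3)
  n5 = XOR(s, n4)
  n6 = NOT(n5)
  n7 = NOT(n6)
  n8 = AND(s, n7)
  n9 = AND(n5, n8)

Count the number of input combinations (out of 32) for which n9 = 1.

n9 = AND(n5, n8) must be 1, so both n5 = 1 and n8 = 1.
n5 = XOR(s, n4) must be 1, so s and n4 differ.
n8 = AND(s, n7) must be 1, so both s = 1 and n7 = 1.
Enumerating the 32 input combinations, 8 give n9 = 1 and 24 give n9 = 0.

8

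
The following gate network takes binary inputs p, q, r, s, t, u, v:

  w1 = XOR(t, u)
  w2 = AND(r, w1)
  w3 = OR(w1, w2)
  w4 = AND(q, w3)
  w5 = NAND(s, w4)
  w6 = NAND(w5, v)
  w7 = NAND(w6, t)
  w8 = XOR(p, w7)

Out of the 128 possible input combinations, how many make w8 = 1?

w8 = XOR(p, w7) must be 1, so p and w7 differ.
Enumerating the 128 input combinations, 64 give w8 = 1 and 64 give w8 = 0.

64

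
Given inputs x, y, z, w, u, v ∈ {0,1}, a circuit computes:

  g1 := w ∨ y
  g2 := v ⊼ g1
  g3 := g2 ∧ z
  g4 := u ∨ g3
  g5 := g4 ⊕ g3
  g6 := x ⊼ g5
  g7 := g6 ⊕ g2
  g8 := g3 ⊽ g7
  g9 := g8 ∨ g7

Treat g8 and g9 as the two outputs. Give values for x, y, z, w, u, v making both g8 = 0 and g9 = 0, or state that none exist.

x=0, y=1, z=1, w=1, u=1, v=0

Check with x=0, y=1, z=1, w=1, u=1, v=0:
g1 = w ∨ y = 1 ∨ 1 = 1
g2 = v ⊼ g1 = 0 ⊼ 1 = 1
g3 = g2 ∧ z = 1 ∧ 1 = 1
g4 = u ∨ g3 = 1 ∨ 1 = 1
g5 = g4 ⊕ g3 = 1 ⊕ 1 = 0
g6 = x ⊼ g5 = 0 ⊼ 0 = 1
g7 = g6 ⊕ g2 = 1 ⊕ 1 = 0
g8 = g3 ⊽ g7 = 1 ⊽ 0 = 0
g9 = g8 ∨ g7 = 0 ∨ 0 = 0
So g8 = 0 and g9 = 0.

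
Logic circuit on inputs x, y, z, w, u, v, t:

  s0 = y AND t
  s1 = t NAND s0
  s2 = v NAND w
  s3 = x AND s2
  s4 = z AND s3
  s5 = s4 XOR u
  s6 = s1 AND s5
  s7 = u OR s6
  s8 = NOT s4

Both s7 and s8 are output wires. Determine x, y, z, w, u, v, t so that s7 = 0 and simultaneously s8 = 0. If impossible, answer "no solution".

Check with x=1, y=1, z=1, w=0, u=0, v=1, t=1:
s0 = y AND t = 1 AND 1 = 1
s1 = t NAND s0 = 1 NAND 1 = 0
s2 = v NAND w = 1 NAND 0 = 1
s3 = x AND s2 = 1 AND 1 = 1
s4 = z AND s3 = 1 AND 1 = 1
s5 = s4 XOR u = 1 XOR 0 = 1
s6 = s1 AND s5 = 0 AND 1 = 0
s7 = u OR s6 = 0 OR 0 = 0
s8 = NOT s4 = NOT 1 = 0
So s7 = 0 and s8 = 0.

x=1, y=1, z=1, w=0, u=0, v=1, t=1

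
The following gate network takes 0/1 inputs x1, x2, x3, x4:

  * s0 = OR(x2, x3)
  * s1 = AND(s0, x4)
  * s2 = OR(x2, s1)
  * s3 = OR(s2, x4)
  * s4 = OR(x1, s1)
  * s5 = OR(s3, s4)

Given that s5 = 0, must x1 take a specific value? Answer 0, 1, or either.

s5 = OR(s3, s4) must be 0, so both s3 = 0 and s4 = 0.
Every assignment with s5 = 0 has x1 = 0; there are 2 such assignment(s).
  x1=0, x2=0, x3=0, x4=0
  x1=0, x2=0, x3=1, x4=0

0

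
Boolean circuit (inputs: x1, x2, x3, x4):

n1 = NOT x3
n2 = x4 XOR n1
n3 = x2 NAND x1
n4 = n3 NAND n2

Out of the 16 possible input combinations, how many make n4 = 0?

6

n4 = n3 NAND n2 must be 0, so both n3 = 1 and n2 = 1.
n3 = x2 NAND x1 must be 1, so at least one of x2, x1 is 0.
n2 = x4 XOR n1 must be 1, so x4 and n1 differ.
Satisfying assignments:
  x1=0, x2=0, x3=0, x4=0
  x1=0, x2=0, x3=1, x4=1
  x1=0, x2=1, x3=0, x4=0
  x1=0, x2=1, x3=1, x4=1
  x1=1, x2=0, x3=0, x4=0
  x1=1, x2=0, x3=1, x4=1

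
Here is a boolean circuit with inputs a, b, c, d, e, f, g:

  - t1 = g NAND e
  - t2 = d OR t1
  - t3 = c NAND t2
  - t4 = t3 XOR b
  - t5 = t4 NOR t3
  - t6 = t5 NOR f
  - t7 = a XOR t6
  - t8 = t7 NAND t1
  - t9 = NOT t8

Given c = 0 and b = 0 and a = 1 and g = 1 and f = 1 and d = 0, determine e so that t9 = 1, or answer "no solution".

t9 = NOT t8 must be 1, so t8 = 0.
Check with c = 0 and b = 0 and a = 1 and g = 1 and f = 1 and d = 0 and e=0:
t1 = g NAND e = 1 NAND 0 = 1
t2 = d OR t1 = 0 OR 1 = 1
t3 = c NAND t2 = 0 NAND 1 = 1
t4 = t3 XOR b = 1 XOR 0 = 1
t5 = t4 NOR t3 = 1 NOR 1 = 0
t6 = t5 NOR f = 0 NOR 1 = 0
t7 = a XOR t6 = 1 XOR 0 = 1
t8 = t7 NAND t1 = 1 NAND 1 = 0
t9 = NOT t8 = NOT 0 = 1
So t9 = 1.

e=0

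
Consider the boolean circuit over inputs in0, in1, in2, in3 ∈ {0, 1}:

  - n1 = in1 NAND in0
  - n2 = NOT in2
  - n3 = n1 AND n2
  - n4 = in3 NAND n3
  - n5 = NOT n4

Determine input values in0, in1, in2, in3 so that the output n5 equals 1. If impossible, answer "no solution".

in0=0 in1=1 in2=0 in3=1

n5 = NOT n4 must be 1, so n4 = 0.
n4 = in3 NAND n3 must be 0, so both in3 = 1 and n3 = 1.
Check with in0=0 in1=1 in2=0 in3=1:
n1 = in1 NAND in0 = 1 NAND 0 = 1
n2 = NOT in2 = NOT 0 = 1
n3 = n1 AND n2 = 1 AND 1 = 1
n4 = in3 NAND n3 = 1 NAND 1 = 0
n5 = NOT n4 = NOT 0 = 1
So n5 = 1 as required.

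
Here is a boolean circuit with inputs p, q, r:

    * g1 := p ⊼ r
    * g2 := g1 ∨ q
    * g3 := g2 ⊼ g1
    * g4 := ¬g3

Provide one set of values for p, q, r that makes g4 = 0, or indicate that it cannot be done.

p=1 q=0 r=1

g4 = ¬g3 must be 0, so g3 = 1.
g3 = g2 ⊼ g1 must be 1, so at least one of g2, g1 is 0.
Check with p=1 q=0 r=1:
g1 = p ⊼ r = 1 ⊼ 1 = 0
g2 = g1 ∨ q = 0 ∨ 0 = 0
g3 = g2 ⊼ g1 = 0 ⊼ 0 = 1
g4 = ¬g3 = ¬1 = 0
So g4 = 0 as required.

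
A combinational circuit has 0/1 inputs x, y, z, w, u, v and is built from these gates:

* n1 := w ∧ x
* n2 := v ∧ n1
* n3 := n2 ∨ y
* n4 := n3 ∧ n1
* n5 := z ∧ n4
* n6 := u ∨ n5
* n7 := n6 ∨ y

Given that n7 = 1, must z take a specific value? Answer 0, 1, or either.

Both values of z occur among assignments with n7 = 1:
  z=0: x=0, y=0, z=0, w=0, u=1, v=0
  z=1: x=0, y=0, z=1, w=0, u=1, v=0

either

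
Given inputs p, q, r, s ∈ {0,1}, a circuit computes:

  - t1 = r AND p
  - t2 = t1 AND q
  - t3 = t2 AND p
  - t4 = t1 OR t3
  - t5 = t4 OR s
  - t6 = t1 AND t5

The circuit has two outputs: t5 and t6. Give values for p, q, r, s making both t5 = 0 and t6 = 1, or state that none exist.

no solution exists

Across all 16 input combinations, none give both t5 = 0 and t6 = 1.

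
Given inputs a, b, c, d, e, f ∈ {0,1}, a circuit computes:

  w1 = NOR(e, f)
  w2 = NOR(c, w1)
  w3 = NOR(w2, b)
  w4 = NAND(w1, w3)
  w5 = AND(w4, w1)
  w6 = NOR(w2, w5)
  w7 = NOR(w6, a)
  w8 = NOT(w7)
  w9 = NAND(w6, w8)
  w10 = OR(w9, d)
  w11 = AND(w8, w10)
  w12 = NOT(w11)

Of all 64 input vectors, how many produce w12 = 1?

32

w12 = NOT(w11) must be 1, so w11 = 0.
Enumerating the 64 input combinations, 32 give w12 = 1 and 32 give w12 = 0.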